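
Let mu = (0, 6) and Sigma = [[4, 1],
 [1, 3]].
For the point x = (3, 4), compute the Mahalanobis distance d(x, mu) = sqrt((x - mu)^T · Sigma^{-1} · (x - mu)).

Step 1 — centre the observation: (x - mu) = (3, -2).

Step 2 — invert Sigma. det(Sigma) = 4·3 - (1)² = 11.
  Sigma^{-1} = (1/det) · [[d, -b], [-b, a]] = [[0.2727, -0.0909],
 [-0.0909, 0.3636]].

Step 3 — form the quadratic (x - mu)^T · Sigma^{-1} · (x - mu):
  Sigma^{-1} · (x - mu) = (1, -1).
  (x - mu)^T · [Sigma^{-1} · (x - mu)] = (3)·(1) + (-2)·(-1) = 5.

Step 4 — take square root: d = √(5) ≈ 2.2361.

d(x, mu) = √(5) ≈ 2.2361


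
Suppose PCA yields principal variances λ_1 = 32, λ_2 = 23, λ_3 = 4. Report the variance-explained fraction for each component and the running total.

Step 1 — total variance = trace(Sigma) = Σ λ_i = 32 + 23 + 4 = 59.

Step 2 — fraction explained by component i = λ_i / Σ λ:
  PC1: 32/59 = 0.5424
  PC2: 23/59 = 0.3898
  PC3: 4/59 = 0.0678

Step 3 — cumulative fraction after k components = (λ_1 + ... + λ_k) / Σ λ:
  k = 1: 32/59 = 0.5424
  k = 2: (32 + 23)/59 = 55/59 = 0.9322
  k = 3: (32 + 23 + 4)/59 = 59/59 = 1

Summary (fraction, with percent):

explained: PC1 0.5424 (54.24%), PC2 0.3898 (38.98%), PC3 0.0678 (6.78%);  cumulative: 0.5424, 0.9322, 1


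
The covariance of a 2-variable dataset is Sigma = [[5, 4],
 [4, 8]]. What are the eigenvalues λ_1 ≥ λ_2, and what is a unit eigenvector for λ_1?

Step 1 — characteristic polynomial of 2×2 Sigma:
  det(Sigma - λI) = λ² - trace · λ + det = 0.
  trace = 5 + 8 = 13, det = 5·8 - (4)² = 24.
Step 2 — discriminant:
  Δ = trace² - 4·det = 169 - 96 = 73.
Step 3 — eigenvalues:
  λ = (trace ± √Δ)/2 = (13 ± 8.544)/2,
  λ_1 = 10.772,  λ_2 = 2.228.

Step 4 — unit eigenvector for λ_1: solve (Sigma - λ_1 I)v = 0. First row:
  (5 - 10.772)·v_x + (4)·v_y = 0, i.e. (-5.772)·v_x + (4)·v_y = 0,
  so v ∝ (b, λ_1 - a) = (4, 5.772) = u.
  ||u|| = √((4)² + (5.772)²) = √(49.316) ≈ 7.0225,
  v_1 = u/||u|| ≈ (0.5696, 0.8219) (||v_1|| = 1).

λ_1 = 10.772,  λ_2 = 2.228;  v_1 ≈ (0.5696, 0.8219)


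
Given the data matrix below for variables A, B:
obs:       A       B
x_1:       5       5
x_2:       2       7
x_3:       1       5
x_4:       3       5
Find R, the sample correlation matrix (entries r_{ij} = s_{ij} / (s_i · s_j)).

Step 1 — column means:
  mean(A) = (5 + 2 + 1 + 3) / 4 = 11/4 = 2.75
  mean(B) = (5 + 7 + 5 + 5) / 4 = 22/4 = 5.5

Step 2 — sample variances and covariances s[i,j] = (1/(n-1)) · Σ_k (x_{k,i} - mean_i) · (x_{k,j} - mean_j), with n-1 = 3:
  s[A,A] = ((2.25)·(2.25) + (-0.75)·(-0.75) + (-1.75)·(-1.75) + (0.25)·(0.25)) / 3 = 8.75/3 = 2.9167
  s[A,B] = ((2.25)·(-0.5) + (-0.75)·(1.5) + (-1.75)·(-0.5) + (0.25)·(-0.5)) / 3 = -1.5/3 = -0.5
  s[B,B] = ((-0.5)·(-0.5) + (1.5)·(1.5) + (-0.5)·(-0.5) + (-0.5)·(-0.5)) / 3 = 3/3 = 1
  Sample standard deviations s_i = √(s[i,i]):
  s(A) = √(2.9167) = 1.7078
  s(B) = √(1) = 1

Step 3 — r_{ij} = s_{ij} / (s_i · s_j):
  r[A,A] = 1 (diagonal).
  r[A,B] = -0.5 / (1.7078 · 1) = -0.5 / 1.7078 = -0.2928
  r[B,B] = 1 (diagonal).

R is symmetric with unit diagonal. Assembling:

R = [[1, -0.2928],
 [-0.2928, 1]]


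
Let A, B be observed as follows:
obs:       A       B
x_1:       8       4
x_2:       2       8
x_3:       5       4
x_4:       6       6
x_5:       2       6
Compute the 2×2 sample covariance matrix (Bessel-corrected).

Step 1 — column means:
  mean(A) = (8 + 2 + 5 + 6 + 2) / 5 = 23/5 = 4.6
  mean(B) = (4 + 8 + 4 + 6 + 6) / 5 = 28/5 = 5.6

Step 2 — sample covariance S[i,j] = (1/(n-1)) · Σ_k (x_{k,i} - mean_i) · (x_{k,j} - mean_j), with n-1 = 4.
  S[A,A] = ((3.4)·(3.4) + (-2.6)·(-2.6) + (0.4)·(0.4) + (1.4)·(1.4) + (-2.6)·(-2.6)) / 4 = 27.2/4 = 6.8
  S[A,B] = ((3.4)·(-1.6) + (-2.6)·(2.4) + (0.4)·(-1.6) + (1.4)·(0.4) + (-2.6)·(0.4)) / 4 = -12.8/4 = -3.2
  S[B,B] = ((-1.6)·(-1.6) + (2.4)·(2.4) + (-1.6)·(-1.6) + (0.4)·(0.4) + (0.4)·(0.4)) / 4 = 11.2/4 = 2.8

S is symmetric (S[j,i] = S[i,j]). Assembling:

S = [[6.8, -3.2],
 [-3.2, 2.8]]


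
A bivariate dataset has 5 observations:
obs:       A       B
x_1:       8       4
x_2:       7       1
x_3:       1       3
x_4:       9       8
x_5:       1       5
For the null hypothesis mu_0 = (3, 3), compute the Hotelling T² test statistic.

Step 1 — sample mean vector:
  mean(A) = (8 + 7 + 1 + 9 + 1) / 5 = 26/5 = 5.2
  mean(B) = (4 + 1 + 3 + 8 + 5) / 5 = 21/5 = 4.2
  x̄ = (5.2, 4.2),  deviation x̄ - mu_0 = (5.2, 4.2) - (3, 3) = (2.2, 1.2).

Step 2 — sample covariance matrix, S[i,j] = (1/(n-1)) · Σ_k (x_{k,i} - mean_i) · (x_{k,j} - mean_j), divisor n-1 = 4:
  S[A,A] = ((2.8)·(2.8) + (1.8)·(1.8) + (-4.2)·(-4.2) + (3.8)·(3.8) + (-4.2)·(-4.2)) / 4 = 60.8/4 = 15.2
  S[A,B] = ((2.8)·(-0.2) + (1.8)·(-3.2) + (-4.2)·(-1.2) + (3.8)·(3.8) + (-4.2)·(0.8)) / 4 = 9.8/4 = 2.45
  S[B,B] = ((-0.2)·(-0.2) + (-3.2)·(-3.2) + (-1.2)·(-1.2) + (3.8)·(3.8) + (0.8)·(0.8)) / 4 = 26.8/4 = 6.7
  S = [[15.2, 2.45],
 [2.45, 6.7]].

Step 3 — invert S. det(S) = 15.2·6.7 - (2.45)² = 95.8375.
  S^{-1} = (1/det) · [[d, -b], [-b, a]] = [[0.0699, -0.0256],
 [-0.0256, 0.1586]].

Step 4 — quadratic form (x̄ - mu_0)^T · S^{-1} · (x̄ - mu_0):
  S^{-1} · (x̄ - mu_0) = (0.1231, 0.1341),
  (x̄ - mu_0)^T · [...] = (2.2)·(0.1231) + (1.2)·(0.1341) = 0.4318.

Step 5 — scale by n: T² = 5 · 0.4318 = 2.1589.

T² ≈ 2.1589


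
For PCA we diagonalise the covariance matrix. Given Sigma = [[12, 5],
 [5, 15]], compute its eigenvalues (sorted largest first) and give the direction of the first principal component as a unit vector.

Step 1 — characteristic polynomial of 2×2 Sigma:
  det(Sigma - λI) = λ² - trace · λ + det = 0.
  trace = 12 + 15 = 27, det = 12·15 - (5)² = 155.
Step 2 — discriminant:
  Δ = trace² - 4·det = 729 - 620 = 109.
Step 3 — eigenvalues:
  λ = (trace ± √Δ)/2 = (27 ± 10.4403)/2,
  λ_1 = 18.7202,  λ_2 = 8.2798.

Step 4 — unit eigenvector for λ_1: solve (Sigma - λ_1 I)v = 0. First row:
  (12 - 18.7202)·v_x + (5)·v_y = 0, i.e. (-6.7202)·v_x + (5)·v_y = 0,
  so v ∝ (b, λ_1 - a) = (5, 6.7202) = u.
  ||u|| = √((5)² + (6.7202)²) = √(70.1605) ≈ 8.3762,
  v_1 = u/||u|| ≈ (0.5969, 0.8023) (||v_1|| = 1).

λ_1 = 18.7202,  λ_2 = 8.2798;  v_1 ≈ (0.5969, 0.8023)


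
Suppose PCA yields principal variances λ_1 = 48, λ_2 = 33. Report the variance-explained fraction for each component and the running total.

Step 1 — total variance = trace(Sigma) = Σ λ_i = 48 + 33 = 81.

Step 2 — fraction explained by component i = λ_i / Σ λ:
  PC1: 48/81 = 0.5926
  PC2: 33/81 = 0.4074

Step 3 — cumulative fraction after k components = (λ_1 + ... + λ_k) / Σ λ:
  k = 1: 48/81 = 0.5926
  k = 2: (48 + 33)/81 = 81/81 = 1

Summary (fraction, with percent):

explained: PC1 0.5926 (59.26%), PC2 0.4074 (40.74%);  cumulative: 0.5926, 1


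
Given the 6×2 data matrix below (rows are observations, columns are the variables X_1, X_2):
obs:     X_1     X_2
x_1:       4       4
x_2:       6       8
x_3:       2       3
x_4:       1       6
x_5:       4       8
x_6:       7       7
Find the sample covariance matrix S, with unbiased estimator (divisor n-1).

Step 1 — column means:
  mean(X_1) = (4 + 6 + 2 + 1 + 4 + 7) / 6 = 24/6 = 4
  mean(X_2) = (4 + 8 + 3 + 6 + 8 + 7) / 6 = 36/6 = 6

Step 2 — sample covariance S[i,j] = (1/(n-1)) · Σ_k (x_{k,i} - mean_i) · (x_{k,j} - mean_j), with n-1 = 5.
  S[X_1,X_1] = ((0)·(0) + (2)·(2) + (-2)·(-2) + (-3)·(-3) + (0)·(0) + (3)·(3)) / 5 = 26/5 = 5.2
  S[X_1,X_2] = ((0)·(-2) + (2)·(2) + (-2)·(-3) + (-3)·(0) + (0)·(2) + (3)·(1)) / 5 = 13/5 = 2.6
  S[X_2,X_2] = ((-2)·(-2) + (2)·(2) + (-3)·(-3) + (0)·(0) + (2)·(2) + (1)·(1)) / 5 = 22/5 = 4.4

S is symmetric (S[j,i] = S[i,j]). Assembling:

S = [[5.2, 2.6],
 [2.6, 4.4]]


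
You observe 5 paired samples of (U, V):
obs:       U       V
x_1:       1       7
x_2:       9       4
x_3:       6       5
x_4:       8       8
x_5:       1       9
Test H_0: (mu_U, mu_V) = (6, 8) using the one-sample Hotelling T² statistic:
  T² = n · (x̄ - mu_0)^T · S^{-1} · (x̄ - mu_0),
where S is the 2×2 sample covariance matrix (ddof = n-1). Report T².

Step 1 — sample mean vector:
  mean(U) = (1 + 9 + 6 + 8 + 1) / 5 = 25/5 = 5
  mean(V) = (7 + 4 + 5 + 8 + 9) / 5 = 33/5 = 6.6
  x̄ = (5, 6.6),  deviation x̄ - mu_0 = (5, 6.6) - (6, 8) = (-1, -1.4).

Step 2 — sample covariance matrix, S[i,j] = (1/(n-1)) · Σ_k (x_{k,i} - mean_i) · (x_{k,j} - mean_j), divisor n-1 = 4:
  S[U,U] = ((-4)·(-4) + (4)·(4) + (1)·(1) + (3)·(3) + (-4)·(-4)) / 4 = 58/4 = 14.5
  S[U,V] = ((-4)·(0.4) + (4)·(-2.6) + (1)·(-1.6) + (3)·(1.4) + (-4)·(2.4)) / 4 = -19/4 = -4.75
  S[V,V] = ((0.4)·(0.4) + (-2.6)·(-2.6) + (-1.6)·(-1.6) + (1.4)·(1.4) + (2.4)·(2.4)) / 4 = 17.2/4 = 4.3
  S = [[14.5, -4.75],
 [-4.75, 4.3]].

Step 3 — invert S. det(S) = 14.5·4.3 - (-4.75)² = 39.7875.
  S^{-1} = (1/det) · [[d, -b], [-b, a]] = [[0.1081, 0.1194],
 [0.1194, 0.3644]].

Step 4 — quadratic form (x̄ - mu_0)^T · S^{-1} · (x̄ - mu_0):
  S^{-1} · (x̄ - mu_0) = (-0.2752, -0.6296),
  (x̄ - mu_0)^T · [...] = (-1)·(-0.2752) + (-1.4)·(-0.6296) = 1.1566.

Step 5 — scale by n: T² = 5 · 1.1566 = 5.7832.

T² ≈ 5.7832


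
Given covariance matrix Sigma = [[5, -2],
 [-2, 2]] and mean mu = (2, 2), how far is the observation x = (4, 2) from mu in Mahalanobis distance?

Step 1 — centre the observation: (x - mu) = (2, 0).

Step 2 — invert Sigma. det(Sigma) = 5·2 - (-2)² = 6.
  Sigma^{-1} = (1/det) · [[d, -b], [-b, a]] = [[0.3333, 0.3333],
 [0.3333, 0.8333]].

Step 3 — form the quadratic (x - mu)^T · Sigma^{-1} · (x - mu):
  Sigma^{-1} · (x - mu) = (0.6667, 0.6667).
  (x - mu)^T · [Sigma^{-1} · (x - mu)] = (2)·(0.6667) + (0)·(0.6667) = 1.3333.

Step 4 — take square root: d = √(1.3333) ≈ 1.1547.

d(x, mu) = √(1.3333) ≈ 1.1547


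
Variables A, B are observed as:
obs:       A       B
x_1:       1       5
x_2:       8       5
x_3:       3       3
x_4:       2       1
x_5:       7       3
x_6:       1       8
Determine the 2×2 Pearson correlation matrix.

Step 1 — column means:
  mean(A) = (1 + 8 + 3 + 2 + 7 + 1) / 6 = 22/6 = 3.6667
  mean(B) = (5 + 5 + 3 + 1 + 3 + 8) / 6 = 25/6 = 4.1667

Step 2 — sample variances and covariances s[i,j] = (1/(n-1)) · Σ_k (x_{k,i} - mean_i) · (x_{k,j} - mean_j), with n-1 = 5:
  s[A,A] = ((-2.6667)·(-2.6667) + (4.3333)·(4.3333) + (-0.6667)·(-0.6667) + (-1.6667)·(-1.6667) + (3.3333)·(3.3333) + (-2.6667)·(-2.6667)) / 5 = 47.3333/5 = 9.4667
  s[A,B] = ((-2.6667)·(0.8333) + (4.3333)·(0.8333) + (-0.6667)·(-1.1667) + (-1.6667)·(-3.1667) + (3.3333)·(-1.1667) + (-2.6667)·(3.8333)) / 5 = -6.6667/5 = -1.3333
  s[B,B] = ((0.8333)·(0.8333) + (0.8333)·(0.8333) + (-1.1667)·(-1.1667) + (-3.1667)·(-3.1667) + (-1.1667)·(-1.1667) + (3.8333)·(3.8333)) / 5 = 28.8333/5 = 5.7667
  Sample standard deviations s_i = √(s[i,i]):
  s(A) = √(9.4667) = 3.0768
  s(B) = √(5.7667) = 2.4014

Step 3 — r_{ij} = s_{ij} / (s_i · s_j):
  r[A,A] = 1 (diagonal).
  r[A,B] = -1.3333 / (3.0768 · 2.4014) = -1.3333 / 7.3886 = -0.1805
  r[B,B] = 1 (diagonal).

R is symmetric with unit diagonal. Assembling:

R = [[1, -0.1805],
 [-0.1805, 1]]


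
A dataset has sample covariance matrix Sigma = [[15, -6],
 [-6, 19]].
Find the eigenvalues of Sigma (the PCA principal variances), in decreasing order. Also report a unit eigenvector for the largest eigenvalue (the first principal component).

Step 1 — characteristic polynomial of 2×2 Sigma:
  det(Sigma - λI) = λ² - trace · λ + det = 0.
  trace = 15 + 19 = 34, det = 15·19 - (-6)² = 249.
Step 2 — discriminant:
  Δ = trace² - 4·det = 1156 - 996 = 160.
Step 3 — eigenvalues:
  λ = (trace ± √Δ)/2 = (34 ± 12.6491)/2,
  λ_1 = 23.3246,  λ_2 = 10.6754.

Step 4 — unit eigenvector for λ_1: solve (Sigma - λ_1 I)v = 0. First row:
  (15 - 23.3246)·v_x + (-6)·v_y = 0, i.e. (-8.3246)·v_x + (-6)·v_y = 0,
  so v ∝ (b, λ_1 - a) = (-6, 8.3246); multiply by -1 so the first entry is positive: u = (6, -8.3246).
  ||u|| = √((6)² + (-8.3246)²) = √(105.2982) ≈ 10.2615,
  v_1 = u/||u|| ≈ (0.5847, -0.8112) (||v_1|| = 1).

λ_1 = 23.3246,  λ_2 = 10.6754;  v_1 ≈ (0.5847, -0.8112)


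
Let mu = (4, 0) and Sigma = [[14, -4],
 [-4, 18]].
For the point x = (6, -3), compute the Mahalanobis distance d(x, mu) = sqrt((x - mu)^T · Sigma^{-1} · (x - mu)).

Step 1 — centre the observation: (x - mu) = (2, -3).

Step 2 — invert Sigma. det(Sigma) = 14·18 - (-4)² = 236.
  Sigma^{-1} = (1/det) · [[d, -b], [-b, a]] = [[0.0763, 0.0169],
 [0.0169, 0.0593]].

Step 3 — form the quadratic (x - mu)^T · Sigma^{-1} · (x - mu):
  Sigma^{-1} · (x - mu) = (0.1017, -0.1441).
  (x - mu)^T · [Sigma^{-1} · (x - mu)] = (2)·(0.1017) + (-3)·(-0.1441) = 0.6356.

Step 4 — take square root: d = √(0.6356) ≈ 0.7972.

d(x, mu) = √(0.6356) ≈ 0.7972


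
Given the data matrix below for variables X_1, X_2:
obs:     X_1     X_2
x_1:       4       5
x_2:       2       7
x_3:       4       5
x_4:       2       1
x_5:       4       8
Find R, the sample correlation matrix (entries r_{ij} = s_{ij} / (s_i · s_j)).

Step 1 — column means:
  mean(X_1) = (4 + 2 + 4 + 2 + 4) / 5 = 16/5 = 3.2
  mean(X_2) = (5 + 7 + 5 + 1 + 8) / 5 = 26/5 = 5.2

Step 2 — sample variances and covariances s[i,j] = (1/(n-1)) · Σ_k (x_{k,i} - mean_i) · (x_{k,j} - mean_j), with n-1 = 4:
  s[X_1,X_1] = ((0.8)·(0.8) + (-1.2)·(-1.2) + (0.8)·(0.8) + (-1.2)·(-1.2) + (0.8)·(0.8)) / 4 = 4.8/4 = 1.2
  s[X_1,X_2] = ((0.8)·(-0.2) + (-1.2)·(1.8) + (0.8)·(-0.2) + (-1.2)·(-4.2) + (0.8)·(2.8)) / 4 = 4.8/4 = 1.2
  s[X_2,X_2] = ((-0.2)·(-0.2) + (1.8)·(1.8) + (-0.2)·(-0.2) + (-4.2)·(-4.2) + (2.8)·(2.8)) / 4 = 28.8/4 = 7.2
  Sample standard deviations s_i = √(s[i,i]):
  s(X_1) = √(1.2) = 1.0954
  s(X_2) = √(7.2) = 2.6833

Step 3 — r_{ij} = s_{ij} / (s_i · s_j):
  r[X_1,X_1] = 1 (diagonal).
  r[X_1,X_2] = 1.2 / (1.0954 · 2.6833) = 1.2 / 2.9394 = 0.4082
  r[X_2,X_2] = 1 (diagonal).

R is symmetric with unit diagonal. Assembling:

R = [[1, 0.4082],
 [0.4082, 1]]


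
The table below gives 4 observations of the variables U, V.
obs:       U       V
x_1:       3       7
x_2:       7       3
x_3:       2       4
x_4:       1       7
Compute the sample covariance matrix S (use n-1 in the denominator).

Step 1 — column means:
  mean(U) = (3 + 7 + 2 + 1) / 4 = 13/4 = 3.25
  mean(V) = (7 + 3 + 4 + 7) / 4 = 21/4 = 5.25

Step 2 — sample covariance S[i,j] = (1/(n-1)) · Σ_k (x_{k,i} - mean_i) · (x_{k,j} - mean_j), with n-1 = 3.
  S[U,U] = ((-0.25)·(-0.25) + (3.75)·(3.75) + (-1.25)·(-1.25) + (-2.25)·(-2.25)) / 3 = 20.75/3 = 6.9167
  S[U,V] = ((-0.25)·(1.75) + (3.75)·(-2.25) + (-1.25)·(-1.25) + (-2.25)·(1.75)) / 3 = -11.25/3 = -3.75
  S[V,V] = ((1.75)·(1.75) + (-2.25)·(-2.25) + (-1.25)·(-1.25) + (1.75)·(1.75)) / 3 = 12.75/3 = 4.25

S is symmetric (S[j,i] = S[i,j]). Assembling:

S = [[6.9167, -3.75],
 [-3.75, 4.25]]


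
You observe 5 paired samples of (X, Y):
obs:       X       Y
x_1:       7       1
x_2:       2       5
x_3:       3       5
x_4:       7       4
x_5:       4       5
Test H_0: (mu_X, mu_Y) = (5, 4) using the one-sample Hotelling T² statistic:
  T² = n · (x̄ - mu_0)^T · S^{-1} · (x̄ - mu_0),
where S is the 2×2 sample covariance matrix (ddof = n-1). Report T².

Step 1 — sample mean vector:
  mean(X) = (7 + 2 + 3 + 7 + 4) / 5 = 23/5 = 4.6
  mean(Y) = (1 + 5 + 5 + 4 + 5) / 5 = 20/5 = 4
  x̄ = (4.6, 4),  deviation x̄ - mu_0 = (4.6, 4) - (5, 4) = (-0.4, 0).

Step 2 — sample covariance matrix, S[i,j] = (1/(n-1)) · Σ_k (x_{k,i} - mean_i) · (x_{k,j} - mean_j), divisor n-1 = 4:
  S[X,X] = ((2.4)·(2.4) + (-2.6)·(-2.6) + (-1.6)·(-1.6) + (2.4)·(2.4) + (-0.6)·(-0.6)) / 4 = 21.2/4 = 5.3
  S[X,Y] = ((2.4)·(-3) + (-2.6)·(1) + (-1.6)·(1) + (2.4)·(0) + (-0.6)·(1)) / 4 = -12/4 = -3
  S[Y,Y] = ((-3)·(-3) + (1)·(1) + (1)·(1) + (0)·(0) + (1)·(1)) / 4 = 12/4 = 3
  S = [[5.3, -3],
 [-3, 3]].

Step 3 — invert S. det(S) = 5.3·3 - (-3)² = 6.9.
  S^{-1} = (1/det) · [[d, -b], [-b, a]] = [[0.4348, 0.4348],
 [0.4348, 0.7681]].

Step 4 — quadratic form (x̄ - mu_0)^T · S^{-1} · (x̄ - mu_0):
  S^{-1} · (x̄ - mu_0) = (-0.1739, -0.1739),
  (x̄ - mu_0)^T · [...] = (-0.4)·(-0.1739) + (0)·(-0.1739) = 0.0696.

Step 5 — scale by n: T² = 5 · 0.0696 = 0.3478.

T² ≈ 0.3478


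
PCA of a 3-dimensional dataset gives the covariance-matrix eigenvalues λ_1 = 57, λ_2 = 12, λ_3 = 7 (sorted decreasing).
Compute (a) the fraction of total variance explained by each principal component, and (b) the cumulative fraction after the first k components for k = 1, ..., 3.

Step 1 — total variance = trace(Sigma) = Σ λ_i = 57 + 12 + 7 = 76.

Step 2 — fraction explained by component i = λ_i / Σ λ:
  PC1: 57/76 = 0.75
  PC2: 12/76 = 0.1579
  PC3: 7/76 = 0.0921

Step 3 — cumulative fraction after k components = (λ_1 + ... + λ_k) / Σ λ:
  k = 1: 57/76 = 0.75
  k = 2: (57 + 12)/76 = 69/76 = 0.9079
  k = 3: (57 + 12 + 7)/76 = 76/76 = 1

Summary (fraction, with percent):

explained: PC1 0.75 (75%), PC2 0.1579 (15.79%), PC3 0.0921 (9.21%);  cumulative: 0.75, 0.9079, 1


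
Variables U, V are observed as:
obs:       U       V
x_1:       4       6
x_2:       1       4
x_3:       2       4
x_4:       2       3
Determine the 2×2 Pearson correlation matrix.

Step 1 — column means:
  mean(U) = (4 + 1 + 2 + 2) / 4 = 9/4 = 2.25
  mean(V) = (6 + 4 + 4 + 3) / 4 = 17/4 = 4.25

Step 2 — sample variances and covariances s[i,j] = (1/(n-1)) · Σ_k (x_{k,i} - mean_i) · (x_{k,j} - mean_j), with n-1 = 3:
  s[U,U] = ((1.75)·(1.75) + (-1.25)·(-1.25) + (-0.25)·(-0.25) + (-0.25)·(-0.25)) / 3 = 4.75/3 = 1.5833
  s[U,V] = ((1.75)·(1.75) + (-1.25)·(-0.25) + (-0.25)·(-0.25) + (-0.25)·(-1.25)) / 3 = 3.75/3 = 1.25
  s[V,V] = ((1.75)·(1.75) + (-0.25)·(-0.25) + (-0.25)·(-0.25) + (-1.25)·(-1.25)) / 3 = 4.75/3 = 1.5833
  Sample standard deviations s_i = √(s[i,i]):
  s(U) = √(1.5833) = 1.2583
  s(V) = √(1.5833) = 1.2583

Step 3 — r_{ij} = s_{ij} / (s_i · s_j):
  r[U,U] = 1 (diagonal).
  r[U,V] = 1.25 / (1.2583 · 1.2583) = 1.25 / 1.5833 = 0.7895
  r[V,V] = 1 (diagonal).

R is symmetric with unit diagonal. Assembling:

R = [[1, 0.7895],
 [0.7895, 1]]


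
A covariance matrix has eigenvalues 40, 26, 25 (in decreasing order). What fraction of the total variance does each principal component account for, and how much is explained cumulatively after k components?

Step 1 — total variance = trace(Sigma) = Σ λ_i = 40 + 26 + 25 = 91.

Step 2 — fraction explained by component i = λ_i / Σ λ:
  PC1: 40/91 = 0.4396
  PC2: 26/91 = 0.2857
  PC3: 25/91 = 0.2747

Step 3 — cumulative fraction after k components = (λ_1 + ... + λ_k) / Σ λ:
  k = 1: 40/91 = 0.4396
  k = 2: (40 + 26)/91 = 66/91 = 0.7253
  k = 3: (40 + 26 + 25)/91 = 91/91 = 1

Summary (fraction, with percent):

explained: PC1 0.4396 (43.96%), PC2 0.2857 (28.57%), PC3 0.2747 (27.47%);  cumulative: 0.4396, 0.7253, 1


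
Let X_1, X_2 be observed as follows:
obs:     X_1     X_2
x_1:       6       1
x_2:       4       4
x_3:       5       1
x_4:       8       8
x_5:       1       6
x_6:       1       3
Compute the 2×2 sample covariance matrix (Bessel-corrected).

Step 1 — column means:
  mean(X_1) = (6 + 4 + 5 + 8 + 1 + 1) / 6 = 25/6 = 4.1667
  mean(X_2) = (1 + 4 + 1 + 8 + 6 + 3) / 6 = 23/6 = 3.8333

Step 2 — sample covariance S[i,j] = (1/(n-1)) · Σ_k (x_{k,i} - mean_i) · (x_{k,j} - mean_j), with n-1 = 5.
  S[X_1,X_1] = ((1.8333)·(1.8333) + (-0.1667)·(-0.1667) + (0.8333)·(0.8333) + (3.8333)·(3.8333) + (-3.1667)·(-3.1667) + (-3.1667)·(-3.1667)) / 5 = 38.8333/5 = 7.7667
  S[X_1,X_2] = ((1.8333)·(-2.8333) + (-0.1667)·(0.1667) + (0.8333)·(-2.8333) + (3.8333)·(4.1667) + (-3.1667)·(2.1667) + (-3.1667)·(-0.8333)) / 5 = 4.1667/5 = 0.8333
  S[X_2,X_2] = ((-2.8333)·(-2.8333) + (0.1667)·(0.1667) + (-2.8333)·(-2.8333) + (4.1667)·(4.1667) + (2.1667)·(2.1667) + (-0.8333)·(-0.8333)) / 5 = 38.8333/5 = 7.7667

S is symmetric (S[j,i] = S[i,j]). Assembling:

S = [[7.7667, 0.8333],
 [0.8333, 7.7667]]


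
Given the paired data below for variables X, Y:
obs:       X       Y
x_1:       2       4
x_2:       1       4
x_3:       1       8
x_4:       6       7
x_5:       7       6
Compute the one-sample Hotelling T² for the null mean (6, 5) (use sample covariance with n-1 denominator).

Step 1 — sample mean vector:
  mean(X) = (2 + 1 + 1 + 6 + 7) / 5 = 17/5 = 3.4
  mean(Y) = (4 + 4 + 8 + 7 + 6) / 5 = 29/5 = 5.8
  x̄ = (3.4, 5.8),  deviation x̄ - mu_0 = (3.4, 5.8) - (6, 5) = (-2.6, 0.8).

Step 2 — sample covariance matrix, S[i,j] = (1/(n-1)) · Σ_k (x_{k,i} - mean_i) · (x_{k,j} - mean_j), divisor n-1 = 4:
  S[X,X] = ((-1.4)·(-1.4) + (-2.4)·(-2.4) + (-2.4)·(-2.4) + (2.6)·(2.6) + (3.6)·(3.6)) / 4 = 33.2/4 = 8.3
  S[X,Y] = ((-1.4)·(-1.8) + (-2.4)·(-1.8) + (-2.4)·(2.2) + (2.6)·(1.2) + (3.6)·(0.2)) / 4 = 5.4/4 = 1.35
  S[Y,Y] = ((-1.8)·(-1.8) + (-1.8)·(-1.8) + (2.2)·(2.2) + (1.2)·(1.2) + (0.2)·(0.2)) / 4 = 12.8/4 = 3.2
  S = [[8.3, 1.35],
 [1.35, 3.2]].

Step 3 — invert S. det(S) = 8.3·3.2 - (1.35)² = 24.7375.
  S^{-1} = (1/det) · [[d, -b], [-b, a]] = [[0.1294, -0.0546],
 [-0.0546, 0.3355]].

Step 4 — quadratic form (x̄ - mu_0)^T · S^{-1} · (x̄ - mu_0):
  S^{-1} · (x̄ - mu_0) = (-0.38, 0.4103),
  (x̄ - mu_0)^T · [...] = (-2.6)·(-0.38) + (0.8)·(0.4103) = 1.3162.

Step 5 — scale by n: T² = 5 · 1.3162 = 6.5811.

T² ≈ 6.5811


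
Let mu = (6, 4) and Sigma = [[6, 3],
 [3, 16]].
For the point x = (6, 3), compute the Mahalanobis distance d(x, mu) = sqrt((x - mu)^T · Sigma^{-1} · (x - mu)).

Step 1 — centre the observation: (x - mu) = (0, -1).

Step 2 — invert Sigma. det(Sigma) = 6·16 - (3)² = 87.
  Sigma^{-1} = (1/det) · [[d, -b], [-b, a]] = [[0.1839, -0.0345],
 [-0.0345, 0.069]].

Step 3 — form the quadratic (x - mu)^T · Sigma^{-1} · (x - mu):
  Sigma^{-1} · (x - mu) = (0.0345, -0.069).
  (x - mu)^T · [Sigma^{-1} · (x - mu)] = (0)·(0.0345) + (-1)·(-0.069) = 0.069.

Step 4 — take square root: d = √(0.069) ≈ 0.2626.

d(x, mu) = √(0.069) ≈ 0.2626


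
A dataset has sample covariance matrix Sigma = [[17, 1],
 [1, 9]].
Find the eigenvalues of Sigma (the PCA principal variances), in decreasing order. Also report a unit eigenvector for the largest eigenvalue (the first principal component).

Step 1 — characteristic polynomial of 2×2 Sigma:
  det(Sigma - λI) = λ² - trace · λ + det = 0.
  trace = 17 + 9 = 26, det = 17·9 - (1)² = 152.
Step 2 — discriminant:
  Δ = trace² - 4·det = 676 - 608 = 68.
Step 3 — eigenvalues:
  λ = (trace ± √Δ)/2 = (26 ± 8.2462)/2,
  λ_1 = 17.1231,  λ_2 = 8.8769.

Step 4 — unit eigenvector for λ_1: solve (Sigma - λ_1 I)v = 0. First row:
  (17 - 17.1231)·v_x + (1)·v_y = 0, i.e. (-0.1231)·v_x + (1)·v_y = 0,
  so v ∝ (b, λ_1 - a) = (1, 0.1231) = u.
  ||u|| = √((1)² + (0.1231)²) = √(1.0152) ≈ 1.0075,
  v_1 = u/||u|| ≈ (0.9925, 0.1222) (||v_1|| = 1).

λ_1 = 17.1231,  λ_2 = 8.8769;  v_1 ≈ (0.9925, 0.1222)


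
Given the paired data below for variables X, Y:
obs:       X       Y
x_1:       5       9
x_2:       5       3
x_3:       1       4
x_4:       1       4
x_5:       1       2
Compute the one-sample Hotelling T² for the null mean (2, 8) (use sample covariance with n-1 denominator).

Step 1 — sample mean vector:
  mean(X) = (5 + 5 + 1 + 1 + 1) / 5 = 13/5 = 2.6
  mean(Y) = (9 + 3 + 4 + 4 + 2) / 5 = 22/5 = 4.4
  x̄ = (2.6, 4.4),  deviation x̄ - mu_0 = (2.6, 4.4) - (2, 8) = (0.6, -3.6).

Step 2 — sample covariance matrix, S[i,j] = (1/(n-1)) · Σ_k (x_{k,i} - mean_i) · (x_{k,j} - mean_j), divisor n-1 = 4:
  S[X,X] = ((2.4)·(2.4) + (2.4)·(2.4) + (-1.6)·(-1.6) + (-1.6)·(-1.6) + (-1.6)·(-1.6)) / 4 = 19.2/4 = 4.8
  S[X,Y] = ((2.4)·(4.6) + (2.4)·(-1.4) + (-1.6)·(-0.4) + (-1.6)·(-0.4) + (-1.6)·(-2.4)) / 4 = 12.8/4 = 3.2
  S[Y,Y] = ((4.6)·(4.6) + (-1.4)·(-1.4) + (-0.4)·(-0.4) + (-0.4)·(-0.4) + (-2.4)·(-2.4)) / 4 = 29.2/4 = 7.3
  S = [[4.8, 3.2],
 [3.2, 7.3]].

Step 3 — invert S. det(S) = 4.8·7.3 - (3.2)² = 24.8.
  S^{-1} = (1/det) · [[d, -b], [-b, a]] = [[0.2944, -0.129],
 [-0.129, 0.1935]].

Step 4 — quadratic form (x̄ - mu_0)^T · S^{-1} · (x̄ - mu_0):
  S^{-1} · (x̄ - mu_0) = (0.6411, -0.7742),
  (x̄ - mu_0)^T · [...] = (0.6)·(0.6411) + (-3.6)·(-0.7742) = 3.1718.

Step 5 — scale by n: T² = 5 · 3.1718 = 15.8589.

T² ≈ 15.8589


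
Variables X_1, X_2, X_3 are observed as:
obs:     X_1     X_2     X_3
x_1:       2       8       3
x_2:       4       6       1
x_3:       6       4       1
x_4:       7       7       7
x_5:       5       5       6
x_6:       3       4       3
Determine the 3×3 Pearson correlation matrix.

Step 1 — column means:
  mean(X_1) = (2 + 4 + 6 + 7 + 5 + 3) / 6 = 27/6 = 4.5
  mean(X_2) = (8 + 6 + 4 + 7 + 5 + 4) / 6 = 34/6 = 5.6667
  mean(X_3) = (3 + 1 + 1 + 7 + 6 + 3) / 6 = 21/6 = 3.5

Step 2 — sample variances and covariances s[i,j] = (1/(n-1)) · Σ_k (x_{k,i} - mean_i) · (x_{k,j} - mean_j), with n-1 = 5:
  s[X_1,X_1] = ((-2.5)·(-2.5) + (-0.5)·(-0.5) + (1.5)·(1.5) + (2.5)·(2.5) + (0.5)·(0.5) + (-1.5)·(-1.5)) / 5 = 17.5/5 = 3.5
  s[X_1,X_2] = ((-2.5)·(2.3333) + (-0.5)·(0.3333) + (1.5)·(-1.6667) + (2.5)·(1.3333) + (0.5)·(-0.6667) + (-1.5)·(-1.6667)) / 5 = -3/5 = -0.6
  s[X_1,X_3] = ((-2.5)·(-0.5) + (-0.5)·(-2.5) + (1.5)·(-2.5) + (2.5)·(3.5) + (0.5)·(2.5) + (-1.5)·(-0.5)) / 5 = 9.5/5 = 1.9
  s[X_2,X_2] = ((2.3333)·(2.3333) + (0.3333)·(0.3333) + (-1.6667)·(-1.6667) + (1.3333)·(1.3333) + (-0.6667)·(-0.6667) + (-1.6667)·(-1.6667)) / 5 = 13.3333/5 = 2.6667
  s[X_2,X_3] = ((2.3333)·(-0.5) + (0.3333)·(-2.5) + (-1.6667)·(-2.5) + (1.3333)·(3.5) + (-0.6667)·(2.5) + (-1.6667)·(-0.5)) / 5 = 6/5 = 1.2
  s[X_3,X_3] = ((-0.5)·(-0.5) + (-2.5)·(-2.5) + (-2.5)·(-2.5) + (3.5)·(3.5) + (2.5)·(2.5) + (-0.5)·(-0.5)) / 5 = 31.5/5 = 6.3
  Sample standard deviations s_i = √(s[i,i]):
  s(X_1) = √(3.5) = 1.8708
  s(X_2) = √(2.6667) = 1.633
  s(X_3) = √(6.3) = 2.51

Step 3 — r_{ij} = s_{ij} / (s_i · s_j):
  r[X_1,X_1] = 1 (diagonal).
  r[X_1,X_2] = -0.6 / (1.8708 · 1.633) = -0.6 / 3.0551 = -0.1964
  r[X_1,X_3] = 1.9 / (1.8708 · 2.51) = 1.9 / 4.6957 = 0.4046
  r[X_2,X_2] = 1 (diagonal).
  r[X_2,X_3] = 1.2 / (1.633 · 2.51) = 1.2 / 4.0988 = 0.2928
  r[X_3,X_3] = 1 (diagonal).

R is symmetric with unit diagonal. Assembling:

R = [[1, -0.1964, 0.4046],
 [-0.1964, 1, 0.2928],
 [0.4046, 0.2928, 1]]


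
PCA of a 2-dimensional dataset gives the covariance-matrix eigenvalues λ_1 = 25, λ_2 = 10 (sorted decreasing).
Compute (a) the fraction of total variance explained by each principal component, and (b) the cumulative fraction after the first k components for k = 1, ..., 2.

Step 1 — total variance = trace(Sigma) = Σ λ_i = 25 + 10 = 35.

Step 2 — fraction explained by component i = λ_i / Σ λ:
  PC1: 25/35 = 0.7143
  PC2: 10/35 = 0.2857

Step 3 — cumulative fraction after k components = (λ_1 + ... + λ_k) / Σ λ:
  k = 1: 25/35 = 0.7143
  k = 2: (25 + 10)/35 = 35/35 = 1

Summary (fraction, with percent):

explained: PC1 0.7143 (71.43%), PC2 0.2857 (28.57%);  cumulative: 0.7143, 1


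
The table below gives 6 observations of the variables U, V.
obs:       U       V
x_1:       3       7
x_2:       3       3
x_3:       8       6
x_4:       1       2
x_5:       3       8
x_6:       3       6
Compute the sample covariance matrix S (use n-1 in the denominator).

Step 1 — column means:
  mean(U) = (3 + 3 + 8 + 1 + 3 + 3) / 6 = 21/6 = 3.5
  mean(V) = (7 + 3 + 6 + 2 + 8 + 6) / 6 = 32/6 = 5.3333

Step 2 — sample covariance S[i,j] = (1/(n-1)) · Σ_k (x_{k,i} - mean_i) · (x_{k,j} - mean_j), with n-1 = 5.
  S[U,U] = ((-0.5)·(-0.5) + (-0.5)·(-0.5) + (4.5)·(4.5) + (-2.5)·(-2.5) + (-0.5)·(-0.5) + (-0.5)·(-0.5)) / 5 = 27.5/5 = 5.5
  S[U,V] = ((-0.5)·(1.6667) + (-0.5)·(-2.3333) + (4.5)·(0.6667) + (-2.5)·(-3.3333) + (-0.5)·(2.6667) + (-0.5)·(0.6667)) / 5 = 10/5 = 2
  S[V,V] = ((1.6667)·(1.6667) + (-2.3333)·(-2.3333) + (0.6667)·(0.6667) + (-3.3333)·(-3.3333) + (2.6667)·(2.6667) + (0.6667)·(0.6667)) / 5 = 27.3333/5 = 5.4667

S is symmetric (S[j,i] = S[i,j]). Assembling:

S = [[5.5, 2],
 [2, 5.4667]]


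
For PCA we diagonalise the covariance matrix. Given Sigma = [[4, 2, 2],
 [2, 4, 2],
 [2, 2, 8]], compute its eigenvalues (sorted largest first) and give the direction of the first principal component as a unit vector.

Step 1 — characteristic polynomial p(λ) = det(λI - Sigma) = λ³ - tr·λ² + c_1·λ - det, where tr = trace, c_1 = sum of the principal 2×2 minors, det = det(Sigma):
  tr = 4 + 4 + 8 = 16,
  c_1 = (4·4 - (2)²) + (4·8 - (2)²) + (4·8 - (2)²) = 12 + 28 + 28 = 68,
  det = 4·(4·8 - (2)²) - (2)·((2)·8 - (2)·(2)) + (2)·((2)·(2) - 4·(2)) = 4·(28) - (2)·(12) + (2)·(-4) = 80.
  So p(λ) = λ³ - 16λ² + 68λ - 80.
Step 2 — look for an integer root (rational root theorem: any rational root is an integer divisor of 80). Testing λ = 2:
  p(2) = 8 - 64 + 136 - 80 = 0  ✓
  Dividing out (λ - 2): p(λ) = (λ - 2)(λ² - 14λ + 40).
Step 3 — remaining eigenvalues from the quadratic λ² - 14λ + 40 = 0:
  Δ = 14² - 4·40 = 196 - 160 = 36,  λ = (14 ± √36)/2 = (14 ± 6)/2 = 10 or 4.
  Sorted: λ_1 = 10,  λ_2 = 4,  λ_3 = 2  (check: sum = 16 = tr ✓).

Step 4 — unit eigenvector for λ_1 = 10: v spans the null space of (Sigma - λ_1 I), whose rows are
  r_1 = (-6, 2, 2),  r_2 = (2, -6, 2),  r_3 = (2, 2, -2).
  v is orthogonal to every row, so take v ∝ r_1 × r_2 = ((2)·(2) - (2)·(-6), (2)·(2) - (-6)·(2), (-6)·(-6) - (2)·(2)) = (16, 16, 32).
  Rescale (divide by 16): u = (1, 1, 2).
  ||u|| = √((1)² + (1)² + (2)²) = √(6) ≈ 2.4495,  v_1 = u/||u|| ≈ (0.4082, 0.4082, 0.8165) (||v_1|| = 1).

λ_1 = 10,  λ_2 = 4,  λ_3 = 2;  v_1 ≈ (0.4082, 0.4082, 0.8165)


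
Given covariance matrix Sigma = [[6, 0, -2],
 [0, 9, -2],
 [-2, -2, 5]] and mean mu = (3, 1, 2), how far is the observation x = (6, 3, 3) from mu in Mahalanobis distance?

Step 1 — centre the observation: (x - mu) = (3, 2, 1).

Step 2 — invert Sigma (cofactor / det for 3×3, or solve directly):
  Sigma^{-1} = [[0.1952, 0.019, 0.0857],
 [0.019, 0.1238, 0.0571],
 [0.0857, 0.0571, 0.2571]].

Step 3 — form the quadratic (x - mu)^T · Sigma^{-1} · (x - mu):
  Sigma^{-1} · (x - mu) = (0.7095, 0.3619, 0.6286).
  (x - mu)^T · [Sigma^{-1} · (x - mu)] = (3)·(0.7095) + (2)·(0.3619) + (1)·(0.6286) = 3.481.

Step 4 — take square root: d = √(3.481) ≈ 1.8657.

d(x, mu) = √(3.481) ≈ 1.8657


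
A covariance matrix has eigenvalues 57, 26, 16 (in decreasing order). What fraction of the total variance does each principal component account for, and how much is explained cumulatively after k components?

Step 1 — total variance = trace(Sigma) = Σ λ_i = 57 + 26 + 16 = 99.

Step 2 — fraction explained by component i = λ_i / Σ λ:
  PC1: 57/99 = 0.5758
  PC2: 26/99 = 0.2626
  PC3: 16/99 = 0.1616

Step 3 — cumulative fraction after k components = (λ_1 + ... + λ_k) / Σ λ:
  k = 1: 57/99 = 0.5758
  k = 2: (57 + 26)/99 = 83/99 = 0.8384
  k = 3: (57 + 26 + 16)/99 = 99/99 = 1

Summary (fraction, with percent):

explained: PC1 0.5758 (57.58%), PC2 0.2626 (26.26%), PC3 0.1616 (16.16%);  cumulative: 0.5758, 0.8384, 1


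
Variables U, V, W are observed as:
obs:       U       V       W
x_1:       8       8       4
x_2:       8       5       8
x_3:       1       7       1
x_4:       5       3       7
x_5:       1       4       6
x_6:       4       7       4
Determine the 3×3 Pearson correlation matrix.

Step 1 — column means:
  mean(U) = (8 + 8 + 1 + 5 + 1 + 4) / 6 = 27/6 = 4.5
  mean(V) = (8 + 5 + 7 + 3 + 4 + 7) / 6 = 34/6 = 5.6667
  mean(W) = (4 + 8 + 1 + 7 + 6 + 4) / 6 = 30/6 = 5

Step 2 — sample variances and covariances s[i,j] = (1/(n-1)) · Σ_k (x_{k,i} - mean_i) · (x_{k,j} - mean_j), with n-1 = 5:
  s[U,U] = ((3.5)·(3.5) + (3.5)·(3.5) + (-3.5)·(-3.5) + (0.5)·(0.5) + (-3.5)·(-3.5) + (-0.5)·(-0.5)) / 5 = 49.5/5 = 9.9
  s[U,V] = ((3.5)·(2.3333) + (3.5)·(-0.6667) + (-3.5)·(1.3333) + (0.5)·(-2.6667) + (-3.5)·(-1.6667) + (-0.5)·(1.3333)) / 5 = 5/5 = 1
  s[U,W] = ((3.5)·(-1) + (3.5)·(3) + (-3.5)·(-4) + (0.5)·(2) + (-3.5)·(1) + (-0.5)·(-1)) / 5 = 19/5 = 3.8
  s[V,V] = ((2.3333)·(2.3333) + (-0.6667)·(-0.6667) + (1.3333)·(1.3333) + (-2.6667)·(-2.6667) + (-1.6667)·(-1.6667) + (1.3333)·(1.3333)) / 5 = 19.3333/5 = 3.8667
  s[V,W] = ((2.3333)·(-1) + (-0.6667)·(3) + (1.3333)·(-4) + (-2.6667)·(2) + (-1.6667)·(1) + (1.3333)·(-1)) / 5 = -18/5 = -3.6
  s[W,W] = ((-1)·(-1) + (3)·(3) + (-4)·(-4) + (2)·(2) + (1)·(1) + (-1)·(-1)) / 5 = 32/5 = 6.4
  Sample standard deviations s_i = √(s[i,i]):
  s(U) = √(9.9) = 3.1464
  s(V) = √(3.8667) = 1.9664
  s(W) = √(6.4) = 2.5298

Step 3 — r_{ij} = s_{ij} / (s_i · s_j):
  r[U,U] = 1 (diagonal).
  r[U,V] = 1 / (3.1464 · 1.9664) = 1 / 6.1871 = 0.1616
  r[U,W] = 3.8 / (3.1464 · 2.5298) = 3.8 / 7.9599 = 0.4774
  r[V,V] = 1 (diagonal).
  r[V,W] = -3.6 / (1.9664 · 2.5298) = -3.6 / 4.9746 = -0.7237
  r[W,W] = 1 (diagonal).

R is symmetric with unit diagonal. Assembling:

R = [[1, 0.1616, 0.4774],
 [0.1616, 1, -0.7237],
 [0.4774, -0.7237, 1]]


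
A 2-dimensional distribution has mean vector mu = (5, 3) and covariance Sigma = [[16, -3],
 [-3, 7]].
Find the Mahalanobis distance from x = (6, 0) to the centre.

Step 1 — centre the observation: (x - mu) = (1, -3).

Step 2 — invert Sigma. det(Sigma) = 16·7 - (-3)² = 103.
  Sigma^{-1} = (1/det) · [[d, -b], [-b, a]] = [[0.068, 0.0291],
 [0.0291, 0.1553]].

Step 3 — form the quadratic (x - mu)^T · Sigma^{-1} · (x - mu):
  Sigma^{-1} · (x - mu) = (-0.0194, -0.4369).
  (x - mu)^T · [Sigma^{-1} · (x - mu)] = (1)·(-0.0194) + (-3)·(-0.4369) = 1.2913.

Step 4 — take square root: d = √(1.2913) ≈ 1.1363.

d(x, mu) = √(1.2913) ≈ 1.1363


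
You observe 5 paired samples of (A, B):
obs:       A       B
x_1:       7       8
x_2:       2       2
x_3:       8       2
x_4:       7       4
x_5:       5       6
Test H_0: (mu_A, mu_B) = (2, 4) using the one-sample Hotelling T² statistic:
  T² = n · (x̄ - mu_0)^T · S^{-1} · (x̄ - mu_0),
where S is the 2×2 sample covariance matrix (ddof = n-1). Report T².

Step 1 — sample mean vector:
  mean(A) = (7 + 2 + 8 + 7 + 5) / 5 = 29/5 = 5.8
  mean(B) = (8 + 2 + 2 + 4 + 6) / 5 = 22/5 = 4.4
  x̄ = (5.8, 4.4),  deviation x̄ - mu_0 = (5.8, 4.4) - (2, 4) = (3.8, 0.4).

Step 2 — sample covariance matrix, S[i,j] = (1/(n-1)) · Σ_k (x_{k,i} - mean_i) · (x_{k,j} - mean_j), divisor n-1 = 4:
  S[A,A] = ((1.2)·(1.2) + (-3.8)·(-3.8) + (2.2)·(2.2) + (1.2)·(1.2) + (-0.8)·(-0.8)) / 4 = 22.8/4 = 5.7
  S[A,B] = ((1.2)·(3.6) + (-3.8)·(-2.4) + (2.2)·(-2.4) + (1.2)·(-0.4) + (-0.8)·(1.6)) / 4 = 6.4/4 = 1.6
  S[B,B] = ((3.6)·(3.6) + (-2.4)·(-2.4) + (-2.4)·(-2.4) + (-0.4)·(-0.4) + (1.6)·(1.6)) / 4 = 27.2/4 = 6.8
  S = [[5.7, 1.6],
 [1.6, 6.8]].

Step 3 — invert S. det(S) = 5.7·6.8 - (1.6)² = 36.2.
  S^{-1} = (1/det) · [[d, -b], [-b, a]] = [[0.1878, -0.0442],
 [-0.0442, 0.1575]].

Step 4 — quadratic form (x̄ - mu_0)^T · S^{-1} · (x̄ - mu_0):
  S^{-1} · (x̄ - mu_0) = (0.6961, -0.105),
  (x̄ - mu_0)^T · [...] = (3.8)·(0.6961) + (0.4)·(-0.105) = 2.6033.

Step 5 — scale by n: T² = 5 · 2.6033 = 13.0166.

T² ≈ 13.0166


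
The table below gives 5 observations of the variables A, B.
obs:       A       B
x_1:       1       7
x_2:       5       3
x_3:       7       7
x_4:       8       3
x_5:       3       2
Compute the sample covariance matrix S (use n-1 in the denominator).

Step 1 — column means:
  mean(A) = (1 + 5 + 7 + 8 + 3) / 5 = 24/5 = 4.8
  mean(B) = (7 + 3 + 7 + 3 + 2) / 5 = 22/5 = 4.4

Step 2 — sample covariance S[i,j] = (1/(n-1)) · Σ_k (x_{k,i} - mean_i) · (x_{k,j} - mean_j), with n-1 = 4.
  S[A,A] = ((-3.8)·(-3.8) + (0.2)·(0.2) + (2.2)·(2.2) + (3.2)·(3.2) + (-1.8)·(-1.8)) / 4 = 32.8/4 = 8.2
  S[A,B] = ((-3.8)·(2.6) + (0.2)·(-1.4) + (2.2)·(2.6) + (3.2)·(-1.4) + (-1.8)·(-2.4)) / 4 = -4.6/4 = -1.15
  S[B,B] = ((2.6)·(2.6) + (-1.4)·(-1.4) + (2.6)·(2.6) + (-1.4)·(-1.4) + (-2.4)·(-2.4)) / 4 = 23.2/4 = 5.8

S is symmetric (S[j,i] = S[i,j]). Assembling:

S = [[8.2, -1.15],
 [-1.15, 5.8]]


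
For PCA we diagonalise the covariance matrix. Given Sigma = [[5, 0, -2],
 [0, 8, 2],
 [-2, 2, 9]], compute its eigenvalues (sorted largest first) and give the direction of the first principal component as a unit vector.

Step 1 — characteristic polynomial p(λ) = det(λI - Sigma) = λ³ - tr·λ² + c_1·λ - det, where tr = trace, c_1 = sum of the principal 2×2 minors, det = det(Sigma):
  tr = 5 + 8 + 9 = 22,
  c_1 = (5·8 - (0)²) + (5·9 - (-2)²) + (8·9 - (2)²) = 40 + 41 + 68 = 149,
  det = 5·(8·9 - (2)²) - (0)·((0)·9 - (2)·(-2)) + (-2)·((0)·(2) - 8·(-2)) = 5·(68) - (0)·(4) + (-2)·(16) = 308.
  So p(λ) = λ³ - 22λ² + 149λ - 308.
Step 2 — look for an integer root (rational root theorem: any rational root is an integer divisor of 308). Testing λ = 4:
  p(4) = 64 - 352 + 596 - 308 = 0  ✓
  Dividing out (λ - 4): p(λ) = (λ - 4)(λ² - 18λ + 77).
Step 3 — remaining eigenvalues from the quadratic λ² - 18λ + 77 = 0:
  Δ = 18² - 4·77 = 324 - 308 = 16,  λ = (18 ± √16)/2 = (18 ± 4)/2 = 11 or 7.
  Sorted: λ_1 = 11,  λ_2 = 7,  λ_3 = 4  (check: sum = 22 = tr ✓).

Step 4 — unit eigenvector for λ_1 = 11: v spans the null space of (Sigma - λ_1 I), whose rows are
  r_1 = (-6, 0, -2),  r_2 = (0, -3, 2),  r_3 = (-2, 2, -2).
  v is orthogonal to every row, so take v ∝ r_1 × r_2 = ((0)·(2) - (-2)·(-3), (-2)·(0) - (-6)·(2), (-6)·(-3) - (0)·(0)) = (-6, 12, 18).
  Rescale (divide by 6; multiply by -1 so the first nonzero entry is positive): u = (1, -2, -3).
  ||u|| = √((1)² + (-2)² + (-3)²) = √(14) ≈ 3.7417,  v_1 = u/||u|| ≈ (0.2673, -0.5345, -0.8018) (||v_1|| = 1).

λ_1 = 11,  λ_2 = 7,  λ_3 = 4;  v_1 ≈ (0.2673, -0.5345, -0.8018)


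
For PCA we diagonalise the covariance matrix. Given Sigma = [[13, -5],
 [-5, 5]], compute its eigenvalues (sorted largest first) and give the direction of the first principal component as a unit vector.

Step 1 — characteristic polynomial of 2×2 Sigma:
  det(Sigma - λI) = λ² - trace · λ + det = 0.
  trace = 13 + 5 = 18, det = 13·5 - (-5)² = 40.
Step 2 — discriminant:
  Δ = trace² - 4·det = 324 - 160 = 164.
Step 3 — eigenvalues:
  λ = (trace ± √Δ)/2 = (18 ± 12.8062)/2,
  λ_1 = 15.4031,  λ_2 = 2.5969.

Step 4 — unit eigenvector for λ_1: solve (Sigma - λ_1 I)v = 0. First row:
  (13 - 15.4031)·v_x + (-5)·v_y = 0, i.e. (-2.4031)·v_x + (-5)·v_y = 0,
  so v ∝ (b, λ_1 - a) = (-5, 2.4031); multiply by -1 so the first entry is positive: u = (5, -2.4031).
  ||u|| = √((5)² + (-2.4031)²) = √(30.775) ≈ 5.5475,
  v_1 = u/||u|| ≈ (0.9013, -0.4332) (||v_1|| = 1).

λ_1 = 15.4031,  λ_2 = 2.5969;  v_1 ≈ (0.9013, -0.4332)


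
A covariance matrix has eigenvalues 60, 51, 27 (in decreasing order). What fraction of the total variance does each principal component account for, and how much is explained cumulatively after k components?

Step 1 — total variance = trace(Sigma) = Σ λ_i = 60 + 51 + 27 = 138.

Step 2 — fraction explained by component i = λ_i / Σ λ:
  PC1: 60/138 = 0.4348
  PC2: 51/138 = 0.3696
  PC3: 27/138 = 0.1957

Step 3 — cumulative fraction after k components = (λ_1 + ... + λ_k) / Σ λ:
  k = 1: 60/138 = 0.4348
  k = 2: (60 + 51)/138 = 111/138 = 0.8043
  k = 3: (60 + 51 + 27)/138 = 138/138 = 1

Summary (fraction, with percent):

explained: PC1 0.4348 (43.48%), PC2 0.3696 (36.96%), PC3 0.1957 (19.57%);  cumulative: 0.4348, 0.8043, 1


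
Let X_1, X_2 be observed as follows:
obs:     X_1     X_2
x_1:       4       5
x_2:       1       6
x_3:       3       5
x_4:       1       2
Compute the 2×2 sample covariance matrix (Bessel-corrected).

Step 1 — column means:
  mean(X_1) = (4 + 1 + 3 + 1) / 4 = 9/4 = 2.25
  mean(X_2) = (5 + 6 + 5 + 2) / 4 = 18/4 = 4.5

Step 2 — sample covariance S[i,j] = (1/(n-1)) · Σ_k (x_{k,i} - mean_i) · (x_{k,j} - mean_j), with n-1 = 3.
  S[X_1,X_1] = ((1.75)·(1.75) + (-1.25)·(-1.25) + (0.75)·(0.75) + (-1.25)·(-1.25)) / 3 = 6.75/3 = 2.25
  S[X_1,X_2] = ((1.75)·(0.5) + (-1.25)·(1.5) + (0.75)·(0.5) + (-1.25)·(-2.5)) / 3 = 2.5/3 = 0.8333
  S[X_2,X_2] = ((0.5)·(0.5) + (1.5)·(1.5) + (0.5)·(0.5) + (-2.5)·(-2.5)) / 3 = 9/3 = 3

S is symmetric (S[j,i] = S[i,j]). Assembling:

S = [[2.25, 0.8333],
 [0.8333, 3]]
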